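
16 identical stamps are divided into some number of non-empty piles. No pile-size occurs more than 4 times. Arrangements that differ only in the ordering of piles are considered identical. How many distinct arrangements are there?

164

Counting exhaustively, 164 partitions satisfy the conditions.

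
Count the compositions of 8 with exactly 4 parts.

35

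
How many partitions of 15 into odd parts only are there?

27

There are too many to list fully; the first 12 (by largest part) are:
15
13, 1, 1
11, 3, 1
11, 1, 1, 1, 1
9, 5, 1
9, 3, 3
9, 3, 1, 1, 1
9, 1, 1, 1, 1, 1, 1
7, 7, 1
7, 5, 3
7, 5, 1, 1, 1
7, 3, 3, 1, 1
…and 15 more, for 27 total.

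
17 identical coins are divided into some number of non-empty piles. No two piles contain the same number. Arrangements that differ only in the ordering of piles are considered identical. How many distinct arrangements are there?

38

A partial list (first 12 by largest part):
17
16, 1
15, 2
14, 3
14, 2, 1
13, 4
13, 3, 1
12, 5
12, 4, 1
12, 3, 2
11, 6
11, 5, 1
…and 26 more, for 38 total.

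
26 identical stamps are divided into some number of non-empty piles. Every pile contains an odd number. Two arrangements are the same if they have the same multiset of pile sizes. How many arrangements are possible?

Enumerating by decreasing first part gives 165 partitions in all.

165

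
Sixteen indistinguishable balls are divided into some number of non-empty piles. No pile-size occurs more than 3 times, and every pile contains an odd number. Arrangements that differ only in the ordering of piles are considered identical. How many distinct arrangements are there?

16

The partitions of 16 that satisfy the conditions:
15 + 1
13 + 3
13 + 1 + 1 + 1
11 + 5
11 + 3 + 1 + 1
9 + 7
9 + 5 + 1 + 1
9 + 3 + 3 + 1
7 + 7 + 1 + 1
7 + 5 + 3 + 1
7 + 3 + 3 + 3
7 + 3 + 3 + 1 + 1 + 1
5 + 5 + 5 + 1
5 + 5 + 3 + 3
5 + 5 + 3 + 1 + 1 + 1
5 + 3 + 3 + 3 + 1 + 1
That's 16 in total.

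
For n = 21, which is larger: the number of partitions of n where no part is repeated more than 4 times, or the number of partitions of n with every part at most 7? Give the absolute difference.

69

Partitions of 21 where no part is repeated more than 4 times: 505.
Partitions of 21 with every part at most 7: 436.
|505 − 436| = 69.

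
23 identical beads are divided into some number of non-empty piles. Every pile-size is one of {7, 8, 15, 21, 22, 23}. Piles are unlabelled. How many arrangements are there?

Enumerating:
23
15+8
8+8+7
That's 3 in total.

3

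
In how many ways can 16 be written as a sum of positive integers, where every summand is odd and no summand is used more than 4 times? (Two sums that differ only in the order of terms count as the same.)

Listing the qualifying partitions of 16:
15,1
13,3
13,1,1,1
11,5
11,3,1,1
9,7
9,5,1,1
9,3,3,1
9,3,1,1,1,1
7,7,1,1
7,5,3,1
7,5,1,1,1,1
7,3,3,3
7,3,3,1,1,1
5,5,5,1
5,5,3,3
5,5,3,1,1,1
5,3,3,3,1,1
3,3,3,3,1,1,1,1

19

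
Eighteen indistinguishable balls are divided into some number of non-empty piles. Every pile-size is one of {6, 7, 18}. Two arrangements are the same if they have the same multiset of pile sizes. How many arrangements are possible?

2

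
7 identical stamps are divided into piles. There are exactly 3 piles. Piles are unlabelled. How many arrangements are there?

4

Listing the qualifying partitions of 7:
1+1+5
1+2+4
1+3+3
2+2+3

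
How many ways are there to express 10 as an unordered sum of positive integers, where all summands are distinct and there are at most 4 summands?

10

They are:
10
1,9
2,8
3,7
1,2,7
4,6
1,3,6
1,4,5
2,3,5
1,2,3,4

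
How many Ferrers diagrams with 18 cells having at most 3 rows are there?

There are too many to list fully; the first 12 (by largest part) are:
18
17, 1
16, 2
16, 1, 1
15, 3
15, 2, 1
14, 4
14, 3, 1
14, 2, 2
13, 5
13, 4, 1
13, 3, 2
…and 25 more, for 37 total.

37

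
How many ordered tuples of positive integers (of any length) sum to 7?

The number of compositions of n is 2^(n−1); here 2^6 = 64.

64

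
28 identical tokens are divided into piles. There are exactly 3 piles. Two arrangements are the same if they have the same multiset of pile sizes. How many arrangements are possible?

65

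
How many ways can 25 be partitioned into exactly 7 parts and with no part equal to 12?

Counting exhaustively, 234 partitions satisfy the conditions.

234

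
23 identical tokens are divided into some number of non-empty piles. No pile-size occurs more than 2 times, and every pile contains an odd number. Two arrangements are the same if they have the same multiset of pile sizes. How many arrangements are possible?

26

There are too many to list fully; the first 12 (by largest part) are:
23
21+1+1
19+3+1
17+5+1
17+3+3
15+7+1
15+5+3
15+3+3+1+1
13+9+1
13+7+3
13+5+5
13+5+3+1+1
…and 14 more, for 26 total.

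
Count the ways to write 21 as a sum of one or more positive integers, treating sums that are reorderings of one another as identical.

Counting exhaustively, 792 partitions satisfy the conditions.

792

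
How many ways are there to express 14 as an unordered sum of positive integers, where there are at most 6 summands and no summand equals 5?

67

A partial list (first 12 by largest part):
14
13, 1
12, 2
12, 1, 1
11, 3
11, 2, 1
11, 1, 1, 1
10, 4
10, 3, 1
10, 2, 2
10, 2, 1, 1
10, 1, 1, 1, 1
…and 55 more, for 67 total.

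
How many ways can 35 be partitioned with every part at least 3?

779

Systematic enumeration (by largest part, then next-largest, …) yields 779.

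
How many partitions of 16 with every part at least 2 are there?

55

There are too many to list fully; the first 12 (by largest part) are:
16
14 + 2
13 + 3
12 + 4
12 + 2 + 2
11 + 5
11 + 3 + 2
10 + 6
10 + 4 + 2
10 + 3 + 3
10 + 2 + 2 + 2
9 + 7
…and 43 more, for 55 total.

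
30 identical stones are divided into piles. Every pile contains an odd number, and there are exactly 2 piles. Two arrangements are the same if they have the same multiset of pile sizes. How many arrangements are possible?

8

They are:
29 + 1
27 + 3
25 + 5
23 + 7
21 + 9
19 + 11
17 + 13
15 + 15
Counting gives 8.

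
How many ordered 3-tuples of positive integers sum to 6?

Place 2 bars in the 5 internal gaps of a row of 6 dots: C(5,2) = 10.

10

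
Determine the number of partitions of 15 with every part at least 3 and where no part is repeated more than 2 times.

13

The partitions of 15 that satisfy the conditions:
15
12+3
11+4
10+5
9+6
9+3+3
8+7
8+4+3
7+5+3
7+4+4
6+6+3
6+5+4
5+4+3+3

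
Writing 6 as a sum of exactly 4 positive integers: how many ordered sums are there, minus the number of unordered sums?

Ordered (compositions into 4 parts): C(5,3) = 10.
Unordered (partitions into 4 parts): 2.
Difference: 10 − 2 = 8.

8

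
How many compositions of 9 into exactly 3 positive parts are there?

28

A composition of 9 into 3 positive parts is chosen by placing 2 dividers among the 8 gaps between 9 units: C(8,2) = 28.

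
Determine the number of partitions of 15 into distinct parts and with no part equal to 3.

17

They are:
15
14 + 1
13 + 2
12 + 2 + 1
11 + 4
10 + 5
10 + 4 + 1
9 + 6
9 + 5 + 1
9 + 4 + 2
8 + 7
8 + 6 + 1
8 + 5 + 2
8 + 4 + 2 + 1
7 + 6 + 2
7 + 5 + 2 + 1
6 + 5 + 4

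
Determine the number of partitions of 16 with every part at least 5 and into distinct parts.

The partitions of 16 that satisfy the conditions:
16
5 + 11
6 + 10
7 + 9
Counting gives 4.

4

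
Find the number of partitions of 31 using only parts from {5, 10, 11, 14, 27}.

3

They are:
11+10+10
11+10+5+5
11+5+5+5+5
Counting gives 3.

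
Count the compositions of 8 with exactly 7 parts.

7

By stars and bars with positive parts, the count is C(7,6) = 7.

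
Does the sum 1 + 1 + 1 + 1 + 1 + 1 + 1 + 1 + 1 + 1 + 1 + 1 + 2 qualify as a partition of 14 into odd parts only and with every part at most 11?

No

The parts sum to 14, and the condition 'every summand is odd' is violated.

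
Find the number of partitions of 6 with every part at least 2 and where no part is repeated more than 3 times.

4

Listing the qualifying partitions of 6:
6
4, 2
3, 3
2, 2, 2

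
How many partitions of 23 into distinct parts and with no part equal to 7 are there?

A full systematic count gives 79.

79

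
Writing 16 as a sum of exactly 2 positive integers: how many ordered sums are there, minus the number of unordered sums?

7

Compositions: C(15,1) = 15.
Partitions of 16 into exactly 2 parts: 8.
Difference: 15 − 8 = 7.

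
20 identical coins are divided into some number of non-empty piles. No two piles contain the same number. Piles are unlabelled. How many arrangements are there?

64

A partial list (first 12 by largest part):
20
1, 19
2, 18
3, 17
1, 2, 17
4, 16
1, 3, 16
5, 15
1, 4, 15
2, 3, 15
6, 14
1, 5, 14
…and 52 more, for 64 total.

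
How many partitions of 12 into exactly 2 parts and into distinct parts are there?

The partitions of 12 that satisfy the conditions:
11, 1
10, 2
9, 3
8, 4
7, 5

5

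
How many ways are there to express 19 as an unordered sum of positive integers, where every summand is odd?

54

There are too many to list fully; the first 12 (by largest part) are:
19
1, 1, 17
1, 3, 15
1, 1, 1, 1, 15
1, 5, 13
3, 3, 13
1, 1, 1, 3, 13
1, 1, 1, 1, 1, 1, 13
1, 7, 11
3, 5, 11
1, 1, 1, 5, 11
1, 1, 3, 3, 11
…and 42 more, for 54 total.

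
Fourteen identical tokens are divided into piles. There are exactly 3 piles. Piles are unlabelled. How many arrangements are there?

16

The partitions of 14 that satisfy the conditions:
12, 1, 1
11, 2, 1
10, 3, 1
10, 2, 2
9, 4, 1
9, 3, 2
8, 5, 1
8, 4, 2
8, 3, 3
7, 6, 1
7, 5, 2
7, 4, 3
6, 6, 2
6, 5, 3
6, 4, 4
5, 5, 4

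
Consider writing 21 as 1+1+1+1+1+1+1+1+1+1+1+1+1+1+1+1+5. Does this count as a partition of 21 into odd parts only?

The parts sum to 21, and the condition 'every summand is odd' holds.

Yes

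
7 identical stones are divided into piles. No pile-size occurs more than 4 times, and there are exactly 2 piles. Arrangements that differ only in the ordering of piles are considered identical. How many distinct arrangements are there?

Listing the qualifying partitions of 7:
6+1
5+2
4+3

3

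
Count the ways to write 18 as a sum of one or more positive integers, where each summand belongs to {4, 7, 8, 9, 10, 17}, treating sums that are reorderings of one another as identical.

Listing the qualifying partitions of 18:
8,10
4,4,10
9,9
4,7,7
Counting gives 4.

4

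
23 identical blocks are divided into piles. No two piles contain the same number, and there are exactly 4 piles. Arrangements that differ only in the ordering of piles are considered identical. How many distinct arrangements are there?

39

A partial list (first 12 by largest part):
17+3+2+1
16+4+2+1
15+5+2+1
15+4+3+1
14+6+2+1
14+5+3+1
14+4+3+2
13+7+2+1
13+6+3+1
13+5+4+1
13+5+3+2
12+8+2+1
…and 27 more, for 39 total.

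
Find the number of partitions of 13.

101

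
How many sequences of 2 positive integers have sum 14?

Place 1 bars in the 13 internal gaps of a row of 14 dots: C(13,1) = 13.

13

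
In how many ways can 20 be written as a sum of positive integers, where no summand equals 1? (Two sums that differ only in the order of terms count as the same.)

137

Enumerating by decreasing first part gives 137 partitions in all.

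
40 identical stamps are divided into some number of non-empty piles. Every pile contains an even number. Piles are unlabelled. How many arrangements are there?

627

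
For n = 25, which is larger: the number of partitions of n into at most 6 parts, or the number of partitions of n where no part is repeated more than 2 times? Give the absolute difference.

99

Partitions of 25 into at most 6 parts: 612.
Partitions of 25 where no part is repeated more than 2 times: 513.
|612 − 513| = 99.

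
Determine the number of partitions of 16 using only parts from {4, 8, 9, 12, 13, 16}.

The partitions of 16 that satisfy the conditions:
16
12 + 4
8 + 8
8 + 4 + 4
4 + 4 + 4 + 4

5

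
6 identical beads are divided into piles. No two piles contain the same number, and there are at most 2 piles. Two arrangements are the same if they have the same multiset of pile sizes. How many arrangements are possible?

They are:
6
1 + 5
2 + 4

3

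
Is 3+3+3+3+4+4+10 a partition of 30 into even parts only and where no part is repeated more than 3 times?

The parts sum to 30, and the condition 'every summand is even' is violated.

No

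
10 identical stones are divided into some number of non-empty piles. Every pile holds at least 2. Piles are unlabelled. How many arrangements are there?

12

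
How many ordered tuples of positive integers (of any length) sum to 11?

There are 10 gaps and each independently is a cut or not, giving 2^10 = 1024.

1024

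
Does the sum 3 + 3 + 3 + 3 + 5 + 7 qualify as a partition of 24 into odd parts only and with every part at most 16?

The parts sum to 24, and the condition 'every summand is odd' holds; the condition 'no summand exceeds 16' holds.

Yes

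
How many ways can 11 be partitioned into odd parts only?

They are:
11
9 + 1 + 1
7 + 3 + 1
7 + 1 + 1 + 1 + 1
5 + 5 + 1
5 + 3 + 3
5 + 3 + 1 + 1 + 1
5 + 1 + 1 + 1 + 1 + 1 + 1
3 + 3 + 3 + 1 + 1
3 + 3 + 1 + 1 + 1 + 1 + 1
3 + 1 + 1 + 1 + 1 + 1 + 1 + 1 + 1
1 + 1 + 1 + 1 + 1 + 1 + 1 + 1 + 1 + 1 + 1

12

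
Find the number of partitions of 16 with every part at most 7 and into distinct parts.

8

They are:
3, 6, 7
1, 2, 6, 7
4, 5, 7
1, 3, 5, 7
2, 3, 4, 7
1, 4, 5, 6
2, 3, 5, 6
1, 2, 3, 4, 6
Counting gives 8.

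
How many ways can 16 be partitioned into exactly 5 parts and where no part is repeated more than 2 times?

They are:
1+1+2+2+10
1+1+2+3+9
1+1+2+4+8
1+1+3+3+8
1+2+2+3+8
1+1+2+5+7
1+1+3+4+7
1+2+2+4+7
1+2+3+3+7
1+1+2+6+6
1+1+3+5+6
1+2+2+5+6
1+1+4+4+6
1+2+3+4+6
2+2+3+3+6
1+1+4+5+5
1+2+3+5+5
1+2+4+4+5
1+3+3+4+5
2+2+3+4+5
2+3+3+4+4

21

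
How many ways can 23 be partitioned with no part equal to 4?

Direct enumeration gives 765 partitions.

765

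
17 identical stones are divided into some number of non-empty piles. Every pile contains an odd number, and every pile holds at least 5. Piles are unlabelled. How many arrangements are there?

They are:
17
7+5+5

2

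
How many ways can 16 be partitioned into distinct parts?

32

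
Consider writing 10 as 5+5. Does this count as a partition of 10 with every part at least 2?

The parts sum to 10, and the condition 'every summand is at least 2' holds.

Yes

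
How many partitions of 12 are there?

There are 77 such partitions.

77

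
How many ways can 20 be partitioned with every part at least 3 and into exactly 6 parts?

2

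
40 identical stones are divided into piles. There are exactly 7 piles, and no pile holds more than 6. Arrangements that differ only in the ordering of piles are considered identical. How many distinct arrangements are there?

2

Listing the qualifying partitions of 40:
6, 6, 6, 6, 6, 6, 4
6, 6, 6, 6, 6, 5, 5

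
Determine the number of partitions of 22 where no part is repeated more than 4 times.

628

Systematic enumeration (by largest part, then next-largest, …) yields 628.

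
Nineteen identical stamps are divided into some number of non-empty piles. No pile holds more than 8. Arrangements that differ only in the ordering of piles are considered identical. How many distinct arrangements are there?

Enumerating by decreasing first part gives 352 partitions in all.

352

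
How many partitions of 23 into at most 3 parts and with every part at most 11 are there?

Listing the qualifying partitions of 23:
1,11,11
2,10,11
3,9,11
4,8,11
5,7,11
6,6,11
3,10,10
4,9,10
5,8,10
6,7,10
5,9,9
6,8,9
7,7,9
7,8,8

14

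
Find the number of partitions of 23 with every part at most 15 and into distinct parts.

85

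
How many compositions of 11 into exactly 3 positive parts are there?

45

A composition of 11 into 3 positive parts is chosen by placing 2 dividers among the 10 gaps between 11 units: C(10,2) = 45.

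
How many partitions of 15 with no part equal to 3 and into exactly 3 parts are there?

13

Listing the qualifying partitions of 15:
13 + 1 + 1
12 + 2 + 1
11 + 2 + 2
10 + 4 + 1
9 + 5 + 1
9 + 4 + 2
8 + 6 + 1
8 + 5 + 2
7 + 7 + 1
7 + 6 + 2
7 + 4 + 4
6 + 5 + 4
5 + 5 + 5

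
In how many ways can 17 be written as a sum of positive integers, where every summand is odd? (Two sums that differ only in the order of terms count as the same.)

A partial list (first 12 by largest part):
17
15, 1, 1
13, 3, 1
13, 1, 1, 1, 1
11, 5, 1
11, 3, 3
11, 3, 1, 1, 1
11, 1, 1, 1, 1, 1, 1
9, 7, 1
9, 5, 3
9, 5, 1, 1, 1
9, 3, 3, 1, 1
…and 26 more, for 38 total.

38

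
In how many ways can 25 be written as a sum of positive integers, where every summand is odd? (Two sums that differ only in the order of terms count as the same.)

There are 142 such partitions.

142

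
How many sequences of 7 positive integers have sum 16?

5005

Place 6 bars in the 15 internal gaps of a row of 16 dots: C(15,6) = 5005.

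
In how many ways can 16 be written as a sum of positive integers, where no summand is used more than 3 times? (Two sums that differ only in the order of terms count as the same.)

Direct enumeration gives 132 partitions.

132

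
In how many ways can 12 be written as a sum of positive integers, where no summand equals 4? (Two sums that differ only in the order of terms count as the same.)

A partial list (first 12 by largest part):
12
11 + 1
10 + 2
10 + 1 + 1
9 + 3
9 + 2 + 1
9 + 1 + 1 + 1
8 + 3 + 1
8 + 2 + 2
8 + 2 + 1 + 1
8 + 1 + 1 + 1 + 1
7 + 5
…and 43 more, for 55 total.

55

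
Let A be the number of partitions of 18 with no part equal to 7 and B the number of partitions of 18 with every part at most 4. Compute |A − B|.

Partitions of 18 with no part equal to 7: 329.
Partitions of 18 with every part at most 4: 84.
|329 − 84| = 245.

245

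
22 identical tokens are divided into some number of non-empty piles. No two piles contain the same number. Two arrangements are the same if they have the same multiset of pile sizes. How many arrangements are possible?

89

There are 89 such partitions.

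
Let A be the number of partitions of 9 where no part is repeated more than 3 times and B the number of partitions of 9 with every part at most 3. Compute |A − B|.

Partitions of 9 where no part is repeated more than 3 times: 22.
Partitions of 9 with every part at most 3: 12.
|22 − 12| = 10.

10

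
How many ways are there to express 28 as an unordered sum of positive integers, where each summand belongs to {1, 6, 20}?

7

Listing the qualifying partitions of 28:
1,1,6,20
1,1,1,1,1,1,1,1,20
1,1,1,1,6,6,6,6
1,1,1,1,1,1,1,1,1,1,6,6,6
1,1,1,1,1,1,1,1,1,1,1,1,1,1,1,1,6,6
1,1,1,1,1,1,1,1,1,1,1,1,1,1,1,1,1,1,1,1,1,1,6
1,1,1,1,1,1,1,1,1,1,1,1,1,1,1,1,1,1,1,1,1,1,1,1,1,1,1,1
Counting gives 7.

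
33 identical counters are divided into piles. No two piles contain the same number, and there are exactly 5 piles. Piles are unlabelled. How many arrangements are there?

Enumerating by decreasing first part gives 141 partitions in all.

141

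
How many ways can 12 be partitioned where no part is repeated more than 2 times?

36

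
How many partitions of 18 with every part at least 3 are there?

33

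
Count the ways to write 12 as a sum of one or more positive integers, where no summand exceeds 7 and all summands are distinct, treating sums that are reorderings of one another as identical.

They are:
7+5
7+4+1
7+3+2
6+5+1
6+4+2
6+3+2+1
5+4+3
5+4+2+1
Counting gives 8.

8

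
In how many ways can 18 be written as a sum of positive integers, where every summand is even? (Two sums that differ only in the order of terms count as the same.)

30

A partial list (first 12 by largest part):
18
16 + 2
14 + 4
14 + 2 + 2
12 + 6
12 + 4 + 2
12 + 2 + 2 + 2
10 + 8
10 + 6 + 2
10 + 4 + 4
10 + 4 + 2 + 2
10 + 2 + 2 + 2 + 2
…and 18 more, for 30 total.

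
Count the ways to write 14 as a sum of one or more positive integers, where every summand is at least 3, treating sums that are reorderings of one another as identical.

They are:
14
11,3
10,4
9,5
8,6
8,3,3
7,7
7,4,3
6,5,3
6,4,4
5,5,4
5,3,3,3
4,4,3,3

13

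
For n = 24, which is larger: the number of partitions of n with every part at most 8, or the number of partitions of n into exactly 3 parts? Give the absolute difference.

Partitions of 24 with every part at most 8: 919.
Partitions of 24 into exactly 3 parts: 48.
|919 − 48| = 871.

871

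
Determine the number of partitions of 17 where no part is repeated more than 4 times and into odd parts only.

The partitions of 17 that satisfy the conditions:
17
15, 1, 1
13, 3, 1
13, 1, 1, 1, 1
11, 5, 1
11, 3, 3
11, 3, 1, 1, 1
9, 7, 1
9, 5, 3
9, 5, 1, 1, 1
9, 3, 3, 1, 1
7, 7, 3
7, 7, 1, 1, 1
7, 5, 5
7, 5, 3, 1, 1
7, 3, 3, 3, 1
7, 3, 3, 1, 1, 1, 1
5, 5, 5, 1, 1
5, 5, 3, 3, 1
5, 5, 3, 1, 1, 1, 1
5, 3, 3, 3, 3
5, 3, 3, 3, 1, 1, 1

22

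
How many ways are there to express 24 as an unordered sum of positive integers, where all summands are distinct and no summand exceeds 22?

Direct enumeration gives 120 partitions.

120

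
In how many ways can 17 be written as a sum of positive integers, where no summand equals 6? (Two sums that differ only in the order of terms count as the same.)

Systematic enumeration (by largest part, then next-largest, …) yields 241.

241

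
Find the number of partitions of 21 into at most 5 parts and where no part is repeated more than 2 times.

184

Direct enumeration gives 184 partitions.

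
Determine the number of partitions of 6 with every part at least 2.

4

Enumerating:
6
2+4
3+3
2+2+2
Counting gives 4.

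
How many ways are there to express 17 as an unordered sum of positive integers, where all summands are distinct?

There are too many to list fully; the first 12 (by largest part) are:
17
16 + 1
15 + 2
14 + 3
14 + 2 + 1
13 + 4
13 + 3 + 1
12 + 5
12 + 4 + 1
12 + 3 + 2
11 + 6
11 + 5 + 1
…and 26 more, for 38 total.

38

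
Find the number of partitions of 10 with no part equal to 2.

Listing the qualifying partitions of 10:
10
1,9
1,1,8
3,7
1,1,1,7
4,6
1,3,6
1,1,1,1,6
5,5
1,4,5
1,1,3,5
1,1,1,1,1,5
1,1,4,4
3,3,4
1,1,1,3,4
1,1,1,1,1,1,4
1,3,3,3
1,1,1,1,3,3
1,1,1,1,1,1,1,3
1,1,1,1,1,1,1,1,1,1
That's 20 in total.

20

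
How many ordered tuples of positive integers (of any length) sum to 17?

65536

Each of the 16 gaps between 17 units is either a break or not: 2^16 = 65536.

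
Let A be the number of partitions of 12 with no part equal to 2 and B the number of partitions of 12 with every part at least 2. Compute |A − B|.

Partitions of 12 with no part equal to 2: 35.
Partitions of 12 with every part at least 2: 21.
|35 − 21| = 14.

14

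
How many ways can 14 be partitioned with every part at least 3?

Enumerating:
14
11,3
10,4
9,5
8,6
8,3,3
7,7
7,4,3
6,5,3
6,4,4
5,5,4
5,3,3,3
4,4,3,3
That's 13 in total.

13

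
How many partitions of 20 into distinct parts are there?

There are too many to list fully; the first 12 (by largest part) are:
20
19 + 1
18 + 2
17 + 3
17 + 2 + 1
16 + 4
16 + 3 + 1
15 + 5
15 + 4 + 1
15 + 3 + 2
14 + 6
14 + 5 + 1
…and 52 more, for 64 total.

64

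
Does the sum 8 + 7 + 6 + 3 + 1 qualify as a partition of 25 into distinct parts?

The parts sum to 25, and the condition 'all summands are distinct' holds.

Yes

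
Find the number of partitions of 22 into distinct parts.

89

Counting exhaustively, 89 partitions satisfy the conditions.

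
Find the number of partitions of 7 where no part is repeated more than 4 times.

13

The partitions of 7 that satisfy the conditions:
7
1 + 6
2 + 5
1 + 1 + 5
3 + 4
1 + 2 + 4
1 + 1 + 1 + 4
1 + 3 + 3
2 + 2 + 3
1 + 1 + 2 + 3
1 + 1 + 1 + 1 + 3
1 + 2 + 2 + 2
1 + 1 + 1 + 2 + 2
Counting gives 13.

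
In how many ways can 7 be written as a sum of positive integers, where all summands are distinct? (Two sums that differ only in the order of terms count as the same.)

They are:
7
6 + 1
5 + 2
4 + 3
4 + 2 + 1
Counting gives 5.

5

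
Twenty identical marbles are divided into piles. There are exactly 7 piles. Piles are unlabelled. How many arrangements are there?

82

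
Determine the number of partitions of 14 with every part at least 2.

There are too many to list fully; the first 12 (by largest part) are:
14
12 + 2
11 + 3
10 + 4
10 + 2 + 2
9 + 5
9 + 3 + 2
8 + 6
8 + 4 + 2
8 + 3 + 3
8 + 2 + 2 + 2
7 + 7
…and 22 more, for 34 total.

34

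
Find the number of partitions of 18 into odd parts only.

46

There are too many to list fully; the first 12 (by largest part) are:
1+17
3+15
1+1+1+15
5+13
1+1+3+13
1+1+1+1+1+13
7+11
1+1+5+11
1+3+3+11
1+1+1+1+3+11
1+1+1+1+1+1+1+11
9+9
…and 34 more, for 46 total.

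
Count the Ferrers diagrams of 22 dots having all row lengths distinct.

A full systematic count gives 89.

89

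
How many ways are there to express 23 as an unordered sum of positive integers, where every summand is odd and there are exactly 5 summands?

23

The partitions of 23 that satisfy the conditions:
1, 1, 1, 1, 19
1, 1, 1, 3, 17
1, 1, 1, 5, 15
1, 1, 3, 3, 15
1, 1, 1, 7, 13
1, 1, 3, 5, 13
1, 3, 3, 3, 13
1, 1, 1, 9, 11
1, 1, 3, 7, 11
1, 1, 5, 5, 11
1, 3, 3, 5, 11
3, 3, 3, 3, 11
1, 1, 3, 9, 9
1, 1, 5, 7, 9
1, 3, 3, 7, 9
1, 3, 5, 5, 9
3, 3, 3, 5, 9
1, 1, 7, 7, 7
1, 3, 5, 7, 7
3, 3, 3, 7, 7
1, 5, 5, 5, 7
3, 3, 5, 5, 7
3, 5, 5, 5, 5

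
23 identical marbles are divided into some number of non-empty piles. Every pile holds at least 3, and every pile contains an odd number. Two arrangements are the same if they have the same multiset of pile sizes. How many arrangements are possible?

15

Listing the qualifying partitions of 23:
23
17+3+3
15+5+3
13+7+3
13+5+5
11+9+3
11+7+5
11+3+3+3+3
9+9+5
9+7+7
9+5+3+3+3
7+7+3+3+3
7+5+5+3+3
5+5+5+5+3
5+3+3+3+3+3+3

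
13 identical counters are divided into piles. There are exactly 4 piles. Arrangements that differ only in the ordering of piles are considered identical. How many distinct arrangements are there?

18

They are:
10+1+1+1
9+2+1+1
8+3+1+1
8+2+2+1
7+4+1+1
7+3+2+1
7+2+2+2
6+5+1+1
6+4+2+1
6+3+3+1
6+3+2+2
5+5+2+1
5+4+3+1
5+4+2+2
5+3+3+2
4+4+4+1
4+4+3+2
4+3+3+3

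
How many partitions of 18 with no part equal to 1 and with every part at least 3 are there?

33

A partial list (first 12 by largest part):
18
15+3
14+4
13+5
12+6
12+3+3
11+7
11+4+3
10+8
10+5+3
10+4+4
9+9
…and 21 more, for 33 total.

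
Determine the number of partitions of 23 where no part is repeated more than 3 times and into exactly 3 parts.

44

A partial list (first 12 by largest part):
1+1+21
1+2+20
1+3+19
2+2+19
1+4+18
2+3+18
1+5+17
2+4+17
3+3+17
1+6+16
2+5+16
3+4+16
…and 32 more, for 44 total.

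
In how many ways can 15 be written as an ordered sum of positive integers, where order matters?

16384

Each of the 14 gaps between 15 units is either a break or not: 2^14 = 16384.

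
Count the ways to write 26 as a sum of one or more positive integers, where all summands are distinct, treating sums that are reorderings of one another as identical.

Direct enumeration gives 165 partitions.

165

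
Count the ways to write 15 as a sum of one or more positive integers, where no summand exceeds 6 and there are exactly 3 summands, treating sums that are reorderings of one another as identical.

3

The partitions of 15 that satisfy the conditions:
6+6+3
6+5+4
5+5+5
That's 3 in total.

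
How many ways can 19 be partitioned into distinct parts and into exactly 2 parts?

The partitions of 19 that satisfy the conditions:
18,1
17,2
16,3
15,4
14,5
13,6
12,7
11,8
10,9
That's 9 in total.

9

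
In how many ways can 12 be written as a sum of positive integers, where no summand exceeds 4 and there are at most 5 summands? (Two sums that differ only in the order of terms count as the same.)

The partitions of 12 that satisfy the conditions:
4, 4, 4
1, 3, 4, 4
2, 2, 4, 4
1, 1, 2, 4, 4
2, 3, 3, 4
1, 1, 3, 3, 4
1, 2, 2, 3, 4
2, 2, 2, 2, 4
3, 3, 3, 3
1, 2, 3, 3, 3
2, 2, 2, 3, 3

11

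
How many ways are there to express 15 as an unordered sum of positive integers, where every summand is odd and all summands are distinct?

Enumerating:
15
1, 3, 11
1, 5, 9
3, 5, 7
That's 4 in total.

4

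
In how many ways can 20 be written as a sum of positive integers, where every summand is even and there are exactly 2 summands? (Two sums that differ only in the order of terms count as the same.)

Listing the qualifying partitions of 20:
18 + 2
16 + 4
14 + 6
12 + 8
10 + 10

5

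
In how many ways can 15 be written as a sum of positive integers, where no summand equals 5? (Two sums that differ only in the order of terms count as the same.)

Direct enumeration gives 134 partitions.

134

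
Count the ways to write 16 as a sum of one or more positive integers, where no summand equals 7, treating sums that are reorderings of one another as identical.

201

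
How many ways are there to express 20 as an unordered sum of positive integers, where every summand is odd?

A partial list (first 12 by largest part):
19 + 1
17 + 3
17 + 1 + 1 + 1
15 + 5
15 + 3 + 1 + 1
15 + 1 + 1 + 1 + 1 + 1
13 + 7
13 + 5 + 1 + 1
13 + 3 + 3 + 1
13 + 3 + 1 + 1 + 1 + 1
13 + 1 + 1 + 1 + 1 + 1 + 1 + 1
11 + 9
…and 52 more, for 64 total.

64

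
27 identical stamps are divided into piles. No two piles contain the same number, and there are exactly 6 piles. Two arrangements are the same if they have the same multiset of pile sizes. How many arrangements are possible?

11

Listing the qualifying partitions of 27:
12,5,4,3,2,1
11,6,4,3,2,1
10,7,4,3,2,1
10,6,5,3,2,1
9,8,4,3,2,1
9,7,5,3,2,1
9,6,5,4,2,1
8,7,6,3,2,1
8,7,5,4,2,1
8,6,5,4,3,1
7,6,5,4,3,2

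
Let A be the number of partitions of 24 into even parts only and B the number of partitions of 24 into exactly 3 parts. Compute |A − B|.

Partitions of 24 into even parts only: 77.
Partitions of 24 into exactly 3 parts: 48.
|77 − 48| = 29.

29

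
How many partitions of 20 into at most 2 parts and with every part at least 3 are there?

9

Listing the qualifying partitions of 20:
20
17+3
16+4
15+5
14+6
13+7
12+8
11+9
10+10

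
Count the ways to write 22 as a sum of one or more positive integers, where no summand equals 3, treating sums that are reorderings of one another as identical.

A full systematic count gives 512.

512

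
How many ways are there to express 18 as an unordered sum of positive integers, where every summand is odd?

There are too many to list fully; the first 12 (by largest part) are:
17,1
15,3
15,1,1,1
13,5
13,3,1,1
13,1,1,1,1,1
11,7
11,5,1,1
11,3,3,1
11,3,1,1,1,1
11,1,1,1,1,1,1,1
9,9
…and 34 more, for 46 total.

46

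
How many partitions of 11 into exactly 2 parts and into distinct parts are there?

5

The partitions of 11 that satisfy the conditions:
1 + 10
2 + 9
3 + 8
4 + 7
5 + 6
That's 5 in total.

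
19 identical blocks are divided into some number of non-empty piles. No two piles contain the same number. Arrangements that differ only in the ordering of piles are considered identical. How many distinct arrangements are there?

54

A partial list (first 12 by largest part):
19
1+18
2+17
3+16
1+2+16
4+15
1+3+15
5+14
1+4+14
2+3+14
6+13
1+5+13
…and 42 more, for 54 total.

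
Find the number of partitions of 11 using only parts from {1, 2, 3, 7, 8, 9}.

25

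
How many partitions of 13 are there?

Systematic enumeration (by largest part, then next-largest, …) yields 101.

101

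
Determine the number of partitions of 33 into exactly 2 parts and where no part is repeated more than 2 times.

16

Enumerating:
32 + 1
31 + 2
30 + 3
29 + 4
28 + 5
27 + 6
26 + 7
25 + 8
24 + 9
23 + 10
22 + 11
21 + 12
20 + 13
19 + 14
18 + 15
17 + 16
That's 16 in total.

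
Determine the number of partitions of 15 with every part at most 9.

157

Systematic enumeration (by largest part, then next-largest, …) yields 157.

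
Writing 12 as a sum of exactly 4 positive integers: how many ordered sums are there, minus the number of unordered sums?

Compositions: C(11,3) = 165.
Unordered (partitions into 4 parts): 15.
Difference: 165 − 15 = 150.

150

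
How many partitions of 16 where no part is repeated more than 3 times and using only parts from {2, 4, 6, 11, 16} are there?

6

The partitions of 16 that satisfy the conditions:
16
4 + 6 + 6
2 + 2 + 6 + 6
2 + 4 + 4 + 6
2 + 2 + 2 + 4 + 6
2 + 2 + 4 + 4 + 4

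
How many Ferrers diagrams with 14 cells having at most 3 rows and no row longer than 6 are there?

The partitions of 14 that satisfy the conditions:
2,6,6
3,5,6
4,4,6
4,5,5
That's 4 in total.

4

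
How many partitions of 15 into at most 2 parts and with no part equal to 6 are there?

7

Listing the qualifying partitions of 15:
15
1+14
2+13
3+12
4+11
5+10
7+8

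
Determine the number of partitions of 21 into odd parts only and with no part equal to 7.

A partial list (first 12 by largest part):
21
19,1,1
17,3,1
17,1,1,1,1
15,5,1
15,3,3
15,3,1,1,1
15,1,1,1,1,1,1
13,5,3
13,5,1,1,1
13,3,3,1,1
13,3,1,1,1,1,1
…and 42 more, for 54 total.

54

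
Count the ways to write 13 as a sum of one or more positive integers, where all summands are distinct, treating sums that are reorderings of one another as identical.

18

Listing the qualifying partitions of 13:
13
1+12
2+11
3+10
1+2+10
4+9
1+3+9
5+8
1+4+8
2+3+8
6+7
1+5+7
2+4+7
1+2+3+7
2+5+6
3+4+6
1+2+4+6
1+3+4+5
Counting gives 18.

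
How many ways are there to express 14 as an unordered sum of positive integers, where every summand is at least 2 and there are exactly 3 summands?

10

Enumerating:
10,2,2
9,3,2
8,4,2
8,3,3
7,5,2
7,4,3
6,6,2
6,5,3
6,4,4
5,5,4
Counting gives 10.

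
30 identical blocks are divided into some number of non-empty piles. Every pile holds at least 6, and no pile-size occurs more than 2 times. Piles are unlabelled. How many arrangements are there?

35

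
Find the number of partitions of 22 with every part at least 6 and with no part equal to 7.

8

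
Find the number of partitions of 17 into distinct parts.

A partial list (first 12 by largest part):
17
1+16
2+15
3+14
1+2+14
4+13
1+3+13
5+12
1+4+12
2+3+12
6+11
1+5+11
…and 26 more, for 38 total.

38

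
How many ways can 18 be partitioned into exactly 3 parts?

27

A partial list (first 12 by largest part):
16, 1, 1
15, 2, 1
14, 3, 1
14, 2, 2
13, 4, 1
13, 3, 2
12, 5, 1
12, 4, 2
12, 3, 3
11, 6, 1
11, 5, 2
11, 4, 3
…and 15 more, for 27 total.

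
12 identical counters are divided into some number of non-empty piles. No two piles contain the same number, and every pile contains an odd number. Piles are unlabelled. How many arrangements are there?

Enumerating:
11, 1
9, 3
7, 5

3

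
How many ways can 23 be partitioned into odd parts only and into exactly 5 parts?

They are:
19,1,1,1,1
17,3,1,1,1
15,5,1,1,1
15,3,3,1,1
13,7,1,1,1
13,5,3,1,1
13,3,3,3,1
11,9,1,1,1
11,7,3,1,1
11,5,5,1,1
11,5,3,3,1
11,3,3,3,3
9,9,3,1,1
9,7,5,1,1
9,7,3,3,1
9,5,5,3,1
9,5,3,3,3
7,7,7,1,1
7,7,5,3,1
7,7,3,3,3
7,5,5,5,1
7,5,5,3,3
5,5,5,5,3
Counting gives 23.

23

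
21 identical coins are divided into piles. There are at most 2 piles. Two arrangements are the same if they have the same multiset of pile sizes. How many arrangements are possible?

11

They are:
21
20+1
19+2
18+3
17+4
16+5
15+6
14+7
13+8
12+9
11+10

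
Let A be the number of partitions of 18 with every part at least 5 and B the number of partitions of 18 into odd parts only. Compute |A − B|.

37

Partitions of 18 with every part at least 5: 9.
Partitions of 18 into odd parts only: 46.
|9 − 46| = 37.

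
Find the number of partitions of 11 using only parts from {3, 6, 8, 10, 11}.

Enumerating:
11
3,8

2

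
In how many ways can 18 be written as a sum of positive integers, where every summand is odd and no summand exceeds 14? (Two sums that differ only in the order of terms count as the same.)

A partial list (first 12 by largest part):
13, 5
13, 3, 1, 1
13, 1, 1, 1, 1, 1
11, 7
11, 5, 1, 1
11, 3, 3, 1
11, 3, 1, 1, 1, 1
11, 1, 1, 1, 1, 1, 1, 1
9, 9
9, 7, 1, 1
9, 5, 3, 1
9, 5, 1, 1, 1, 1
…and 31 more, for 43 total.

43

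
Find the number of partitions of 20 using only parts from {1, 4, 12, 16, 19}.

The partitions of 20 that satisfy the conditions:
1 + 19
4 + 16
1 + 1 + 1 + 1 + 16
4 + 4 + 12
1 + 1 + 1 + 1 + 4 + 12
1 + 1 + 1 + 1 + 1 + 1 + 1 + 1 + 12
4 + 4 + 4 + 4 + 4
1 + 1 + 1 + 1 + 4 + 4 + 4 + 4
1 + 1 + 1 + 1 + 1 + 1 + 1 + 1 + 4 + 4 + 4
1 + 1 + 1 + 1 + 1 + 1 + 1 + 1 + 1 + 1 + 1 + 1 + 4 + 4
1 + 1 + 1 + 1 + 1 + 1 + 1 + 1 + 1 + 1 + 1 + 1 + 1 + 1 + 1 + 1 + 4
1 + 1 + 1 + 1 + 1 + 1 + 1 + 1 + 1 + 1 + 1 + 1 + 1 + 1 + 1 + 1 + 1 + 1 + 1 + 1

12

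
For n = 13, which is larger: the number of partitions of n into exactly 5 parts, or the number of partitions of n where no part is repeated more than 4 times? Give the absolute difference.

58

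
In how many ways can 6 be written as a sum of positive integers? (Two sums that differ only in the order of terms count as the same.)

Enumerating:
6
1,5
2,4
1,1,4
3,3
1,2,3
1,1,1,3
2,2,2
1,1,2,2
1,1,1,1,2
1,1,1,1,1,1

11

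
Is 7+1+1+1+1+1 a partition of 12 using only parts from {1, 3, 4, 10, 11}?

No

The parts sum to 12, and the condition 'each summand belongs to {1, 3, 4, 10, 11}' is violated.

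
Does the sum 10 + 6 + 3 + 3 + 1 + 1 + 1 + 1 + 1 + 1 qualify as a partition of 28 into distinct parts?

The parts sum to 28, and the condition 'all summands are distinct' is violated.

No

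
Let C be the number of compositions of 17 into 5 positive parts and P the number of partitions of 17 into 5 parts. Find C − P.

1773

Compositions: C(16,4) = 1820.
Partitions of 17 into exactly 5 parts: 47.
Difference: 1820 − 47 = 1773.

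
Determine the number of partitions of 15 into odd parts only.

A partial list (first 12 by largest part):
15
13, 1, 1
11, 3, 1
11, 1, 1, 1, 1
9, 5, 1
9, 3, 3
9, 3, 1, 1, 1
9, 1, 1, 1, 1, 1, 1
7, 7, 1
7, 5, 3
7, 5, 1, 1, 1
7, 3, 3, 1, 1
…and 15 more, for 27 total.

27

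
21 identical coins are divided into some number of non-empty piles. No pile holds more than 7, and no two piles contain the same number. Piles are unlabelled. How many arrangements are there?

5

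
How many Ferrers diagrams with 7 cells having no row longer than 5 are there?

Enumerating:
5+2
5+1+1
4+3
4+2+1
4+1+1+1
3+3+1
3+2+2
3+2+1+1
3+1+1+1+1
2+2+2+1
2+2+1+1+1
2+1+1+1+1+1
1+1+1+1+1+1+1
That's 13 in total.

13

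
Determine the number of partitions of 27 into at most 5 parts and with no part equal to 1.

Counting exhaustively, 274 partitions satisfy the conditions.

274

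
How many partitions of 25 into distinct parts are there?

Counting exhaustively, 142 partitions satisfy the conditions.

142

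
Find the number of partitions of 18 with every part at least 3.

33

There are too many to list fully; the first 12 (by largest part) are:
18
15 + 3
14 + 4
13 + 5
12 + 6
12 + 3 + 3
11 + 7
11 + 4 + 3
10 + 8
10 + 5 + 3
10 + 4 + 4
9 + 9
…and 21 more, for 33 total.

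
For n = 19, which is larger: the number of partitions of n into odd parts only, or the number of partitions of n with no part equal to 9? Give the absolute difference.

Partitions of 19 into odd parts only: 54.
Partitions of 19 with no part equal to 9: 448.
|54 − 448| = 394.

394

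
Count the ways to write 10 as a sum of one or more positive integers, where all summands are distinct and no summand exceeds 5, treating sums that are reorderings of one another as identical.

3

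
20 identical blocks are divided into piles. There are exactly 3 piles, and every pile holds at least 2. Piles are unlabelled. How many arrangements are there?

24

Listing the qualifying partitions of 20:
2+2+16
2+3+15
2+4+14
3+3+14
2+5+13
3+4+13
2+6+12
3+5+12
4+4+12
2+7+11
3+6+11
4+5+11
2+8+10
3+7+10
4+6+10
5+5+10
2+9+9
3+8+9
4+7+9
5+6+9
4+8+8
5+7+8
6+6+8
6+7+7
That's 24 in total.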